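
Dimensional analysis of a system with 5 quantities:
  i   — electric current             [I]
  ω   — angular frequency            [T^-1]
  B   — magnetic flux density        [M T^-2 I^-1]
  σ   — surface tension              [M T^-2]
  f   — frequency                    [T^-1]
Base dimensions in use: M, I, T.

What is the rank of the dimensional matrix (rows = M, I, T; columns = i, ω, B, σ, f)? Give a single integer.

Exponent matrix [M,I,T] × [i,ω,B,σ,f]:
  M: [ 0  0  1  1  0]
  I: [ 1  0 -1  0  0]
  T: [ 0 -1 -2 -2 -1]
RREF → pivots at {i,ω,B} ⇒ r = 3

3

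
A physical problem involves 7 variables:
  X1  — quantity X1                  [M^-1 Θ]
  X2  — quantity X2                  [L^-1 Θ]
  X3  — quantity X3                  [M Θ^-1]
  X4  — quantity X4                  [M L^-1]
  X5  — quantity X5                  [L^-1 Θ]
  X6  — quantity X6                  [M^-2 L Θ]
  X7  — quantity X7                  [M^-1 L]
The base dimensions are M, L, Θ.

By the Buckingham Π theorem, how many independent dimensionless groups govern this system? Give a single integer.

Dimensional matrix (M×L×Θ by X1×X2×X3×X4×X5×X6×X7):
  M: [-1  0  1  1  0 -2 -1]
  L: [ 0 -1  0 -1 -1  1  1]
  Θ: [ 1  1 -1  0  1  1  0]
RREF → pivots at {X1,X2} ⇒ r = 2
7 vars − rank 2 = 5 Π groups

5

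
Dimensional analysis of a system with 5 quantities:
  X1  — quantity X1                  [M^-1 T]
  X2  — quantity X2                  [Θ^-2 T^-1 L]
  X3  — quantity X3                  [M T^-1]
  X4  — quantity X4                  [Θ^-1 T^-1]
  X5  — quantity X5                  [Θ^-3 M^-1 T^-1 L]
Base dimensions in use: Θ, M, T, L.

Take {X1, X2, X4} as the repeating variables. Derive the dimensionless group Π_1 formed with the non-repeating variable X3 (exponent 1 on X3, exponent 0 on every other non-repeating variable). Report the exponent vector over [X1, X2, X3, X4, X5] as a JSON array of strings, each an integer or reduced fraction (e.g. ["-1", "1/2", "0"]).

Dimensional matrix (Θ×M×T×L by X1×X2×X3×X4×X5):
  Θ: [ 0 -2  0 -1 -3]
  M: [-1  0  1  0 -1]
  T: [ 1 -1 -1 -1 -1]
  L: [ 0  1  0  0  1]
Row reduction gives pivot columns X1,X2,X4; rank = 3
Repeat: X1,X2,X4; free: X3,X5
RREF:
  r0: [   1    0   -1    0    1]
  r1: [   0    1    0    0    1]
  r2: [   0    0    0    1    1]
  r3: [   0    0    0    0    0]
Fix exponent of X3 at 1, X5 at 0; solve each RREF row for its pivot's exponent:
  r0: exp(X1) + (-1)·1 = 0 ⇒ exp(X1) = 1
  r1: exp(X2) + (0)·1 = 0 ⇒ exp(X2) = 0
  r2: exp(X4) + (0)·1 = 0 ⇒ exp(X4) = 0
Π_1 = X1 · X3

["1", "0", "1", "0", "0"]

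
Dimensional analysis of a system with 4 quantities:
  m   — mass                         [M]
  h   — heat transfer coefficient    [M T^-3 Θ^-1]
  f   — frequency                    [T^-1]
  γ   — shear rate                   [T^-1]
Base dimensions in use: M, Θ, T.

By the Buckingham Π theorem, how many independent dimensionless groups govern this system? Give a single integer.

Write exponents as rows M,Θ,T / cols m,h,f,γ:
  M: [ 1  1  0  0]
  Θ: [ 0 -1  0  0]
  T: [ 0 -3 -1 -1]
Echelon form has 3 nonzero rows (pivots: m,h,f)
n=4, r=3 ⇒ 1 dimensionless group

1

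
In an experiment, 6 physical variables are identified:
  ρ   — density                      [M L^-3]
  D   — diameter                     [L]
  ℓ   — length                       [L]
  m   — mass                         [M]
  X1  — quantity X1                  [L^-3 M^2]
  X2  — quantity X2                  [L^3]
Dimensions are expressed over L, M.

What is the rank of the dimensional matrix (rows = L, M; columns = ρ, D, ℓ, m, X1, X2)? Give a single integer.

2

Write exponents as rows L,M / cols ρ,D,ℓ,m,X1,X2:
  L: [-3  1  1  0 -3  3]
  M: [ 1  0  0  1  2  0]
Echelon form has 2 nonzero rows (pivots: ρ,D)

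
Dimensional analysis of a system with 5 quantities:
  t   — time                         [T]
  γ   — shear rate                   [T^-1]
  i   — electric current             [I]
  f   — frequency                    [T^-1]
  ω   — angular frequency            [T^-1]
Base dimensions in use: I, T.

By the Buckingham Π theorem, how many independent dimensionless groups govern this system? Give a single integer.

3

Exponent matrix [I,T] × [t,γ,i,f,ω]:
  I: [ 0  0  1  0  0]
  T: [ 1 -1  0 -1 -1]
Row reduction gives pivot columns t,i; rank = 2
Π count = n − r = 5 − 2 = 3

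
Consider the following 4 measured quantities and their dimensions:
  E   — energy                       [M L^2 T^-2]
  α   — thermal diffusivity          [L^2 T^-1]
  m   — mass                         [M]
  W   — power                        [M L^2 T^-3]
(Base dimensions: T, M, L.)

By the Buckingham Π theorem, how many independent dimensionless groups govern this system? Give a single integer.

1

Dimensional matrix (T×M×L by E×α×m×W):
  T: [-2 -1  0 -3]
  M: [ 1  0  1  1]
  L: [ 2  2  0  2]
RREF → pivots at {E,α,m} ⇒ r = 3
n=4, r=3 ⇒ 1 dimensionless group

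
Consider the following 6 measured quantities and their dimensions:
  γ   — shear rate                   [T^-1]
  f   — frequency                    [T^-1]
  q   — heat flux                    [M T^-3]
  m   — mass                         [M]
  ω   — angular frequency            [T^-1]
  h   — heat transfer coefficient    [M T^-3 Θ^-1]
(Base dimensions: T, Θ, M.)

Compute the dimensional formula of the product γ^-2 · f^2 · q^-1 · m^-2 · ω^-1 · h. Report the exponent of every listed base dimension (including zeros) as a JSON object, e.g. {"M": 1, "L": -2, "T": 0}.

{"T": 1, "Θ": -1, "M": -2}

Exponent matrix [T,Θ,M] × [γ,f,q,m,ω,h]:
  T: [-1 -1 -3  0 -1 -3]
  Θ: [ 0  0  0  0  0 -1]
  M: [ 0  0  1  1  0  1]
  [T]: (-2)·-1+(2)·-1+(-1)·-3+(-2)·0+(-1)·-1+(1)·-3 = 1
  [Θ]: (-2)·0+(2)·0+(-1)·0+(-2)·0+(-1)·0+(1)·-1 = -1
  [M]: (-2)·0+(2)·0+(-1)·1+(-2)·1+(-1)·0+(1)·1 = -2
⇒ T Θ^-1 M^-2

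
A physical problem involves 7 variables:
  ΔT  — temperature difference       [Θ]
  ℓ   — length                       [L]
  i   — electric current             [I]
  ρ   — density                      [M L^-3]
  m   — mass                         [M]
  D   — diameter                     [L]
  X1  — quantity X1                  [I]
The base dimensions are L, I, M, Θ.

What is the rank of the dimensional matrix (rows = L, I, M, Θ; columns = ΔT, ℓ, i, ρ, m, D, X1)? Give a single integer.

Write exponents as rows L,I,M,Θ / cols ΔT,ℓ,i,ρ,m,D,X1:
  L: [ 0  1  0 -3  0  1  0]
  I: [ 0  0  1  0  0  0  1]
  M: [ 0  0  0  1  1  0  0]
  Θ: [ 1  0  0  0  0  0  0]
Echelon form has 4 nonzero rows (pivots: ΔT,ℓ,i,ρ)

4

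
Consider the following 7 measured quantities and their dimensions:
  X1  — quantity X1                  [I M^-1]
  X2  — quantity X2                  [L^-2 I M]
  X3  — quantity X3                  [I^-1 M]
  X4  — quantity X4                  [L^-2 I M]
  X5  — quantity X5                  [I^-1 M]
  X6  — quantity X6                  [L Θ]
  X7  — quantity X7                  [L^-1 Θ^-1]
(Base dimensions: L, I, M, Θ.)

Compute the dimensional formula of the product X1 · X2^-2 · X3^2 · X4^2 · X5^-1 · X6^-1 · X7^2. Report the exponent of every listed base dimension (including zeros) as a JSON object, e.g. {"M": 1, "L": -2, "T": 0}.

{"L": -3, "I": 0, "M": 0, "Θ": -3}

Dimensional matrix (L×I×M×Θ by X1×X2×X3×X4×X5×X6×X7):
  L: [ 0 -2  0 -2  0  1 -1]
  I: [ 1  1 -1  1 -1  0  0]
  M: [-1  1  1  1  1  0  0]
  Θ: [ 0  0  0  0  0  1 -1]
  [L]: (1)·0+(-2)·-2+(2)·0+(2)·-2+(-1)·0+(-1)·1+(2)·-1 = -3
  [I]: (1)·1+(-2)·1+(2)·-1+(2)·1+(-1)·-1+(-1)·0+(2)·0 = 0
  [M]: (1)·-1+(-2)·1+(2)·1+(2)·1+(-1)·1+(-1)·0+(2)·0 = 0
  [Θ]: (1)·0+(-2)·0+(2)·0+(2)·0+(-1)·0+(-1)·1+(2)·-1 = -3
⇒ L^-3 Θ^-3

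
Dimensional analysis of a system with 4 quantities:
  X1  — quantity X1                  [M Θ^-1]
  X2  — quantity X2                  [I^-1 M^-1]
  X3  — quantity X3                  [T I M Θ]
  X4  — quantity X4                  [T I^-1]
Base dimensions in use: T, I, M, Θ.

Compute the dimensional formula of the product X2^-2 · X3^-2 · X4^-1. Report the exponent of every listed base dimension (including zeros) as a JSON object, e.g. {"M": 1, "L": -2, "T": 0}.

Write exponents as rows T,I,M,Θ / cols X1,X2,X3,X4:
  T: [ 0  0  1  1]
  I: [ 0 -1  1 -1]
  M: [ 1 -1  1  0]
  Θ: [-1  0  1  0]
  [T]: (-2)·0+(-2)·1+(-1)·1 = -3
  [I]: (-2)·-1+(-2)·1+(-1)·-1 = 1
  [M]: (-2)·-1+(-2)·1+(-1)·0 = 0
  [Θ]: (-2)·0+(-2)·1+(-1)·0 = -2
⇒ T^-3 I Θ^-2

{"T": -3, "I": 1, "M": 0, "Θ": -2}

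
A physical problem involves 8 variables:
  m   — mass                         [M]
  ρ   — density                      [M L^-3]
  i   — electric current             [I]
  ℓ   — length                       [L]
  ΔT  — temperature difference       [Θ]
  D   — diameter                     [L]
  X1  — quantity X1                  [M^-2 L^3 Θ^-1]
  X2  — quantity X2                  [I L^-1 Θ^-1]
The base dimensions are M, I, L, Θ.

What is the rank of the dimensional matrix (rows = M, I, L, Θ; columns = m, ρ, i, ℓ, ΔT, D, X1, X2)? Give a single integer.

4

Dimensional matrix (M×I×L×Θ by m×ρ×i×ℓ×ΔT×D×X1×X2):
  M: [ 1  1  0  0  0  0 -2  0]
  I: [ 0  0  1  0  0  0  0  1]
  L: [ 0 -3  0  1  0  1  3 -1]
  Θ: [ 0  0  0  0  1  0 -1 -1]
Echelon form has 4 nonzero rows (pivots: m,ρ,i,ΔT)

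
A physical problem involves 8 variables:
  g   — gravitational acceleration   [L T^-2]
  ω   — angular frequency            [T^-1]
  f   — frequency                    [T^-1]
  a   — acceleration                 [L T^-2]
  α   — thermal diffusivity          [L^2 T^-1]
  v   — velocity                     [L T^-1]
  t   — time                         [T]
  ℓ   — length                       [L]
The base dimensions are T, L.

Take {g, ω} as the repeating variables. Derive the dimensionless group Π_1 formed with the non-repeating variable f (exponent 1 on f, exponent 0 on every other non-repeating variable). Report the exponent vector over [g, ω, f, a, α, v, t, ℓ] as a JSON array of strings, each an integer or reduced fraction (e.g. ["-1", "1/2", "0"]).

Dimensional matrix (T×L by g×ω×f×a×α×v×t×ℓ):
  T: [-2 -1 -1 -2 -1 -1  1  0]
  L: [ 1  0  0  1  2  1  0  1]
Echelon form has 2 nonzero rows (pivots: g,ω)
Repeat: g,ω; free: f,a,α,v,t,ℓ
RREF:
  r0: [   1    0    0    1    2    1    0    1]
  r1: [   0    1    1    0   -3   -1   -1   -2]
Fix exponent of f at 1, a at 0, α at 0, v at 0, t at 0, ℓ at 0; solve each RREF row for its pivot's exponent:
  r0: exp(g) + (0)·1 = 0 ⇒ exp(g) = 0
  r1: exp(ω) + (1)·1 = 0 ⇒ exp(ω) = -1
Π_1 = ω^-1 · f

["0", "-1", "1", "0", "0", "0", "0", "0"]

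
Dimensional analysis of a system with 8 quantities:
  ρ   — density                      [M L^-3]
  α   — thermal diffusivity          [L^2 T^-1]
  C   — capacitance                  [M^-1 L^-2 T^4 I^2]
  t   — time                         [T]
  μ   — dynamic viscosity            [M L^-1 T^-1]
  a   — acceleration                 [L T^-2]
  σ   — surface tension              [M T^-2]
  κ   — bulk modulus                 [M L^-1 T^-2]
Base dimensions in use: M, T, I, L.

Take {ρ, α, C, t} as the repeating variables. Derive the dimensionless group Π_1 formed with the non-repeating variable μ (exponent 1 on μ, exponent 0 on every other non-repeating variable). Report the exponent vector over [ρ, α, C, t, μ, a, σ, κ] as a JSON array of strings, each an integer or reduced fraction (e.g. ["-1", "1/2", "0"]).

Dimensional matrix (M×T×I×L by ρ×α×C×t×μ×a×σ×κ):
  M: [ 1  0 -1  0  1  0  1  1]
  T: [ 0 -1  4  1 -1 -2 -2 -2]
  I: [ 0  0  2  0  0  0  0  0]
  L: [-3  2 -2  0 -1  1  0 -1]
RREF → pivots at {ρ,α,C,t} ⇒ r = 4
Repeat: ρ,α,C,t; free: μ,a,σ,κ
RREF:
  r0: [   1    0    0    0    1    0    1    1]
  r1: [   0    1    0    0    1  1/2  3/2    1]
  r2: [   0    0    1    0    0    0    0    0]
  r3: [   0    0    0    1    0 -3/2 -1/2   -1]
Fix exponent of μ at 1, a at 0, σ at 0, κ at 0; solve each RREF row for its pivot's exponent:
  r0: exp(ρ) + (1)·1 = 0 ⇒ exp(ρ) = -1
  r1: exp(α) + (1)·1 = 0 ⇒ exp(α) = -1
  r2: exp(C) + (0)·1 = 0 ⇒ exp(C) = 0
  r3: exp(t) + (0)·1 = 0 ⇒ exp(t) = 0
Π_1 = ρ^-1 · α^-1 · μ

["-1", "-1", "0", "0", "1", "0", "0", "0"]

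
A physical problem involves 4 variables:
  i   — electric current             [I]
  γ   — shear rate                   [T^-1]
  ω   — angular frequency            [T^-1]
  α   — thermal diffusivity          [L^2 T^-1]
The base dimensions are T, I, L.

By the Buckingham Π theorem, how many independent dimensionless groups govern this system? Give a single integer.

1

Exponent matrix [T,I,L] × [i,γ,ω,α]:
  T: [ 0 -1 -1 -1]
  I: [ 1  0  0  0]
  L: [ 0  0  0  2]
RREF → pivots at {i,γ,α} ⇒ r = 3
4 vars − rank 3 = 1 Π group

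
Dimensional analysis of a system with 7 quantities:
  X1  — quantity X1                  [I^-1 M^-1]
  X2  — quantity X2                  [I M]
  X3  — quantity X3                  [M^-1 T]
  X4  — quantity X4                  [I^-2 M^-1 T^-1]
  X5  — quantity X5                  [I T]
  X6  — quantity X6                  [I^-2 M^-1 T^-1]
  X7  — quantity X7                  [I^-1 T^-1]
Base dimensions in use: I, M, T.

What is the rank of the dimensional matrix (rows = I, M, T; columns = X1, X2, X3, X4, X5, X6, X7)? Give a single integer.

Write exponents as rows I,M,T / cols X1,X2,X3,X4,X5,X6,X7:
  I: [-1  1  0 -2  1 -2 -1]
  M: [-1  1 -1 -1  0 -1  0]
  T: [ 0  0  1 -1  1 -1 -1]
Row reduction gives pivot columns X1,X3; rank = 2

2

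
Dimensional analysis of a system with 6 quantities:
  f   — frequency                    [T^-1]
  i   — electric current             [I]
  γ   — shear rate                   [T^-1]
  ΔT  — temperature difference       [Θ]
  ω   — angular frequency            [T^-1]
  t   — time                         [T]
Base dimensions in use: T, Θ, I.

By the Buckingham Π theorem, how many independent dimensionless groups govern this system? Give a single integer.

Exponent matrix [T,Θ,I] × [f,i,γ,ΔT,ω,t]:
  T: [-1  0 -1  0 -1  1]
  Θ: [ 0  0  0  1  0  0]
  I: [ 0  1  0  0  0  0]
Echelon form has 3 nonzero rows (pivots: f,i,ΔT)
6 vars − rank 3 = 3 Π groups

3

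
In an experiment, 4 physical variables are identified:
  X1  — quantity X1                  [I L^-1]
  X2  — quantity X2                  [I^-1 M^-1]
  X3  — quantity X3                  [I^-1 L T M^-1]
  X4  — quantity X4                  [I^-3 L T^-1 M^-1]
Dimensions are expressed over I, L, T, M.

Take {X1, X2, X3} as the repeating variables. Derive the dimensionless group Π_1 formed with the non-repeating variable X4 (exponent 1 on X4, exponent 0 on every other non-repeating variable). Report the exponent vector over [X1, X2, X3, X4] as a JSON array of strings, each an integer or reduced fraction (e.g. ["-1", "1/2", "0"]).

["2", "-2", "1", "1"]

Exponent matrix [I,L,T,M] × [X1,X2,X3,X4]:
  I: [ 1 -1 -1 -3]
  L: [-1  0  1  1]
  T: [ 0  0  1 -1]
  M: [ 0 -1 -1 -1]
Row reduction gives pivot columns X1,X2,X3; rank = 3
Repeat: X1,X2,X3; free: X4
RREF:
  r0: [   1    0    0   -2]
  r1: [   0    1    0    2]
  r2: [   0    0    1   -1]
  r3: [   0    0    0    0]
Fix exponent of X4 at 1; solve each RREF row for its pivot's exponent:
  r0: exp(X1) + (-2)·1 = 0 ⇒ exp(X1) = 2
  r1: exp(X2) + (2)·1 = 0 ⇒ exp(X2) = -2
  r2: exp(X3) + (-1)·1 = 0 ⇒ exp(X3) = 1
Π_1 = X1^2 · X2^-2 · X3 · X4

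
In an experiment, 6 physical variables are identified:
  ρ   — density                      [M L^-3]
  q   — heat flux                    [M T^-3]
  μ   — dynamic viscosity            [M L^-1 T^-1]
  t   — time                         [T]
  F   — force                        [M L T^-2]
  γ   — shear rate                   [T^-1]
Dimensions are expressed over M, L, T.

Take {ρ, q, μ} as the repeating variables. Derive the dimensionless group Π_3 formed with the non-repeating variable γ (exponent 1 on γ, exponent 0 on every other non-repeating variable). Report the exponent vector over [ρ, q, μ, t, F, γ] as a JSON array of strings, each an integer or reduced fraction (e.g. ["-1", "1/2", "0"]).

["-1/3", "-2/3", "1", "0", "0", "1"]

Dimensional matrix (M×L×T by ρ×q×μ×t×F×γ):
  M: [ 1  1  1  0  1  0]
  L: [-3  0 -1  0  1  0]
  T: [ 0 -3 -1  1 -2 -1]
RREF → pivots at {ρ,q,μ} ⇒ r = 3
Pivot set = {ρ,q,μ}, free = {t,F,γ}
RREF:
  r0: [   1    0    0 -1/3   -1  1/3]
  r1: [   0    1    0 -2/3    0  2/3]
  r2: [   0    0    1    1    2   -1]
Fix exponent of γ at 1, t at 0, F at 0; solve each RREF row for its pivot's exponent:
  r0: exp(ρ) + (1/3)·1 = 0 ⇒ exp(ρ) = -1/3
  r1: exp(q) + (2/3)·1 = 0 ⇒ exp(q) = -2/3
  r2: exp(μ) + (-1)·1 = 0 ⇒ exp(μ) = 1
Π_3 = ρ^(-1/3) · q^(-2/3) · μ · γ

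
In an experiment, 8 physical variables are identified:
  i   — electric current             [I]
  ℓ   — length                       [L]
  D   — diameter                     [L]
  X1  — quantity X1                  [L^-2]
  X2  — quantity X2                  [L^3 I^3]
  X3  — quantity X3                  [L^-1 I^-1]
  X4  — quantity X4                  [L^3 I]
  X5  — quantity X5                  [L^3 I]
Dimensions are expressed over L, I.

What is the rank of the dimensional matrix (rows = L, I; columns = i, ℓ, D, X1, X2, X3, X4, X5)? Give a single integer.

2

Write exponents as rows L,I / cols i,ℓ,D,X1,X2,X3,X4,X5:
  L: [ 0  1  1 -2  3 -1  3  3]
  I: [ 1  0  0  0  3 -1  1  1]
RREF → pivots at {i,ℓ} ⇒ r = 2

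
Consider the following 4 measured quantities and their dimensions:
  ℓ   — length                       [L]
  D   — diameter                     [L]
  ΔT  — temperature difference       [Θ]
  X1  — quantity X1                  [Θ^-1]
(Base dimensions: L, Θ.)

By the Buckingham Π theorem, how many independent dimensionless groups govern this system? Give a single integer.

2

Dimensional matrix (L×Θ by ℓ×D×ΔT×X1):
  L: [ 1  1  0  0]
  Θ: [ 0  0  1 -1]
RREF → pivots at {ℓ,ΔT} ⇒ r = 2
n=4, r=2 ⇒ 2 dimensionless groups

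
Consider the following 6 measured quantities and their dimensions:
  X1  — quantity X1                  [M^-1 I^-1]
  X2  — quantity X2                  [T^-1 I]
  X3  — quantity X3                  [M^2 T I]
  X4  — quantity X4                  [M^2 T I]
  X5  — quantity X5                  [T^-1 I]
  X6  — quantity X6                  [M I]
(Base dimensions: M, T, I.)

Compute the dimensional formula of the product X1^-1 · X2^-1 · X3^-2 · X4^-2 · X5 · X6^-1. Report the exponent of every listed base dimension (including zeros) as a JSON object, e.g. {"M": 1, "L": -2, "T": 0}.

Write exponents as rows M,T,I / cols X1,X2,X3,X4,X5,X6:
  M: [-1  0  2  2  0  1]
  T: [ 0 -1  1  1 -1  0]
  I: [-1  1  1  1  1  1]
  [M]: (-1)·-1+(-1)·0+(-2)·2+(-2)·2+(1)·0+(-1)·1 = -8
  [T]: (-1)·0+(-1)·-1+(-2)·1+(-2)·1+(1)·-1+(-1)·0 = -4
  [I]: (-1)·-1+(-1)·1+(-2)·1+(-2)·1+(1)·1+(-1)·1 = -4
⇒ M^-8 T^-4 I^-4

{"M": -8, "T": -4, "I": -4}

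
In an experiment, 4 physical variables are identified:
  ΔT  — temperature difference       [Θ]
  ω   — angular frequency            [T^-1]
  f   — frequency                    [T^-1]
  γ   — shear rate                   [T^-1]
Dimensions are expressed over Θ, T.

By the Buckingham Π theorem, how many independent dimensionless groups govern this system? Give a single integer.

2

Dimensional matrix (Θ×T by ΔT×ω×f×γ):
  Θ: [ 1  0  0  0]
  T: [ 0 -1 -1 -1]
Echelon form has 2 nonzero rows (pivots: ΔT,ω)
Π count = n − r = 4 − 2 = 2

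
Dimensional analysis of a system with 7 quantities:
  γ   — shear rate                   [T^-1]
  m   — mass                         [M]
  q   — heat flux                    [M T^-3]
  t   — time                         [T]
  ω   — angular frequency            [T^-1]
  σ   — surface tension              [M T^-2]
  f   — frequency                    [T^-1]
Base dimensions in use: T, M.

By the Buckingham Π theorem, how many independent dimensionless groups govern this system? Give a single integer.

5

Exponent matrix [T,M] × [γ,m,q,t,ω,σ,f]:
  T: [-1  0 -3  1 -1 -2 -1]
  M: [ 0  1  1  0  0  1  0]
Echelon form has 2 nonzero rows (pivots: γ,m)
n=7, r=2 ⇒ 5 dimensionless groups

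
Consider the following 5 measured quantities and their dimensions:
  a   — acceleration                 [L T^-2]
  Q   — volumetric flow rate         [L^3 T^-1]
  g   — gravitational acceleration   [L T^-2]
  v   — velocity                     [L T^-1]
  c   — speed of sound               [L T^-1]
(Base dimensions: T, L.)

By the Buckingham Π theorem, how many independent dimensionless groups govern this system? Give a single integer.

Write exponents as rows T,L / cols a,Q,g,v,c:
  T: [-2 -1 -2 -1 -1]
  L: [ 1  3  1  1  1]
Row reduction gives pivot columns a,Q; rank = 2
n=5, r=2 ⇒ 3 dimensionless groups

3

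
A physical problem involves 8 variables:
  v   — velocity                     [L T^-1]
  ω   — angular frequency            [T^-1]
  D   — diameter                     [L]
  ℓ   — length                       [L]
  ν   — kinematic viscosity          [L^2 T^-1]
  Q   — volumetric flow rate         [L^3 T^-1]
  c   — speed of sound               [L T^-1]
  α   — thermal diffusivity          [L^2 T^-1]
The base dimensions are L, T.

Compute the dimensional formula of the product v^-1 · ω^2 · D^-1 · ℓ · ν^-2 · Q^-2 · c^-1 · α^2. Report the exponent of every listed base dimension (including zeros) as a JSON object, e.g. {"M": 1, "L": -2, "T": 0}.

Write exponents as rows L,T / cols v,ω,D,ℓ,ν,Q,c,α:
  L: [ 1  0  1  1  2  3  1  2]
  T: [-1 -1  0  0 -1 -1 -1 -1]
  [L]: (-1)·1+(2)·0+(-1)·1+(1)·1+(-2)·2+(-2)·3+(-1)·1+(2)·2 = -8
  [T]: (-1)·-1+(2)·-1+(-1)·0+(1)·0+(-2)·-1+(-2)·-1+(-1)·-1+(2)·-1 = 2
⇒ L^-8 T^2

{"L": -8, "T": 2}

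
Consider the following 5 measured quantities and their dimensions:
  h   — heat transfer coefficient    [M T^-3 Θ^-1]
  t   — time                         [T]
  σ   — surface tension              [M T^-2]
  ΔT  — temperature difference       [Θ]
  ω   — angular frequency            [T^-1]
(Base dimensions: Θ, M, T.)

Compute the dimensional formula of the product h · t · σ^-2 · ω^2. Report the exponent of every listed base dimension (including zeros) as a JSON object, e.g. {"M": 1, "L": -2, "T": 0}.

{"Θ": -1, "M": -1, "T": 0}

Dimensional matrix (Θ×M×T by h×t×σ×ΔT×ω):
  Θ: [-1  0  0  1  0]
  M: [ 1  0  1  0  0]
  T: [-3  1 -2  0 -1]
  [Θ]: (1)·-1+(1)·0+(-2)·0+(2)·0 = -1
  [M]: (1)·1+(1)·0+(-2)·1+(2)·0 = -1
  [T]: (1)·-3+(1)·1+(-2)·-2+(2)·-1 = 0
⇒ Θ^-1 M^-1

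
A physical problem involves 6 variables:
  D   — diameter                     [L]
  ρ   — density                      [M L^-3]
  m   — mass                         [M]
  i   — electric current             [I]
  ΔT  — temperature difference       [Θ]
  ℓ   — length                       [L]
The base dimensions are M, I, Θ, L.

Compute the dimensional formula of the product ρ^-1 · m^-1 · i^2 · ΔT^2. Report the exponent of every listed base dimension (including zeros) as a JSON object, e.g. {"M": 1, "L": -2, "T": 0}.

{"M": -2, "I": 2, "Θ": 2, "L": 3}

Write exponents as rows M,I,Θ,L / cols D,ρ,m,i,ΔT,ℓ:
  M: [ 0  1  1  0  0  0]
  I: [ 0  0  0  1  0  0]
  Θ: [ 0  0  0  0  1  0]
  L: [ 1 -3  0  0  0  1]
  [M]: (-1)·1+(-1)·1+(2)·0+(2)·0 = -2
  [I]: (-1)·0+(-1)·0+(2)·1+(2)·0 = 2
  [Θ]: (-1)·0+(-1)·0+(2)·0+(2)·1 = 2
  [L]: (-1)·-3+(-1)·0+(2)·0+(2)·0 = 3
⇒ M^-2 I^2 Θ^2 L^3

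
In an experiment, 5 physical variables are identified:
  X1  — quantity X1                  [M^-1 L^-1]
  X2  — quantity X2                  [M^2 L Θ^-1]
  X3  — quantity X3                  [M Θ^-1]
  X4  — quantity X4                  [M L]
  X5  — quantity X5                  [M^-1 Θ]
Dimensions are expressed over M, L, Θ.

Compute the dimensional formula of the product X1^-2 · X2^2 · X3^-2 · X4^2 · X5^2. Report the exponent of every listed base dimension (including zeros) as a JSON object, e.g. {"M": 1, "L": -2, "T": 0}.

Write exponents as rows M,L,Θ / cols X1,X2,X3,X4,X5:
  M: [-1  2  1  1 -1]
  L: [-1  1  0  1  0]
  Θ: [ 0 -1 -1  0  1]
  [M]: (-2)·-1+(2)·2+(-2)·1+(2)·1+(2)·-1 = 4
  [L]: (-2)·-1+(2)·1+(-2)·0+(2)·1+(2)·0 = 6
  [Θ]: (-2)·0+(2)·-1+(-2)·-1+(2)·0+(2)·1 = 2
⇒ M^4 L^6 Θ^2

{"M": 4, "L": 6, "Θ": 2}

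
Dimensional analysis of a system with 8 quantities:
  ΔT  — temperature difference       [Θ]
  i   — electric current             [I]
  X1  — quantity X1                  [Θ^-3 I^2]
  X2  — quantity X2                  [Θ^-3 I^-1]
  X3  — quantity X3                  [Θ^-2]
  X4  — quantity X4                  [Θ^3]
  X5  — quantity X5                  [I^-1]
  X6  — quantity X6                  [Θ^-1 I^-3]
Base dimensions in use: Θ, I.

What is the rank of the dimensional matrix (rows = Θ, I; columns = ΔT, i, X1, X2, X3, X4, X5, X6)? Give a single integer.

Exponent matrix [Θ,I] × [ΔT,i,X1,X2,X3,X4,X5,X6]:
  Θ: [ 1  0 -3 -3 -2  3  0 -1]
  I: [ 0  1  2 -1  0  0 -1 -3]
Echelon form has 2 nonzero rows (pivots: ΔT,i)

2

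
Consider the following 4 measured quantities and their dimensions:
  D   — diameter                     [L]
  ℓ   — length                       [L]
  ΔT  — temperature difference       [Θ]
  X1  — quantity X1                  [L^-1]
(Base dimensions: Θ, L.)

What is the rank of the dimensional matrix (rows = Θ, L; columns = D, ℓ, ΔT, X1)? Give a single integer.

Write exponents as rows Θ,L / cols D,ℓ,ΔT,X1:
  Θ: [ 0  0  1  0]
  L: [ 1  1  0 -1]
Echelon form has 2 nonzero rows (pivots: D,ΔT)

2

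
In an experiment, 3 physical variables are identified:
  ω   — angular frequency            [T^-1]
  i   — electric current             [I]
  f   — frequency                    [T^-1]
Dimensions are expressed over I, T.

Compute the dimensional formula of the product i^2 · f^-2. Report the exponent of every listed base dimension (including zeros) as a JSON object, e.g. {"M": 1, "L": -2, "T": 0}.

{"I": 2, "T": 2}

Dimensional matrix (I×T by ω×i×f):
  I: [ 0  1  0]
  T: [-1  0 -1]
  [I]: (2)·1+(-2)·0 = 2
  [T]: (2)·0+(-2)·-1 = 2
⇒ I^2 T^2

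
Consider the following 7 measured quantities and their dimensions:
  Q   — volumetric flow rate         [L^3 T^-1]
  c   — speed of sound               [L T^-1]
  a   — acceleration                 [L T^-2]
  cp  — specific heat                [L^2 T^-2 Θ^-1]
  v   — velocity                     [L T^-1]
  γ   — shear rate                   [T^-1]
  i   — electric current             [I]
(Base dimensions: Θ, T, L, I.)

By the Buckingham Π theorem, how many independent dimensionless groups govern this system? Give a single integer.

Exponent matrix [Θ,T,L,I] × [Q,c,a,cp,v,γ,i]:
  Θ: [ 0  0  0 -1  0  0  0]
  T: [-1 -1 -2 -2 -1 -1  0]
  L: [ 3  1  1  2  1  0  0]
  I: [ 0  0  0  0  0  0  1]
RREF → pivots at {Q,c,cp,i} ⇒ r = 4
7 vars − rank 4 = 3 Π groups

3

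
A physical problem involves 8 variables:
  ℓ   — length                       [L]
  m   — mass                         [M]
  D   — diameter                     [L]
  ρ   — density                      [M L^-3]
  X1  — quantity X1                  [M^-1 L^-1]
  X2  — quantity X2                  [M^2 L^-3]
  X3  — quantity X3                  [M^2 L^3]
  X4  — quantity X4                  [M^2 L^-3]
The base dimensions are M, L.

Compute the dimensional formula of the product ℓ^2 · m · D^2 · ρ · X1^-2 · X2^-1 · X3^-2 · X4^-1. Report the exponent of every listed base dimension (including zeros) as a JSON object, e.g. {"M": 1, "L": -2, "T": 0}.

{"M": -4, "L": 3}

Dimensional matrix (M×L by ℓ×m×D×ρ×X1×X2×X3×X4):
  M: [ 0  1  0  1 -1  2  2  2]
  L: [ 1  0  1 -3 -1 -3  3 -3]
  [M]: (2)·0+(1)·1+(2)·0+(1)·1+(-2)·-1+(-1)·2+(-2)·2+(-1)·2 = -4
  [L]: (2)·1+(1)·0+(2)·1+(1)·-3+(-2)·-1+(-1)·-3+(-2)·3+(-1)·-3 = 3
⇒ M^-4 L^3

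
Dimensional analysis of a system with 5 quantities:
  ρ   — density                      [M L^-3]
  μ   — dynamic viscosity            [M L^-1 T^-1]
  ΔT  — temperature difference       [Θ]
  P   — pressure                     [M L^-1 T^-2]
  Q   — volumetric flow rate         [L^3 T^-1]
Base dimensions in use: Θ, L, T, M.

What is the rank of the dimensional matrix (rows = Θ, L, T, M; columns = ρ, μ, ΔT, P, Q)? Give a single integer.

4

Exponent matrix [Θ,L,T,M] × [ρ,μ,ΔT,P,Q]:
  Θ: [ 0  0  1  0  0]
  L: [-3 -1  0 -1  3]
  T: [ 0 -1  0 -2 -1]
  M: [ 1  1  0  1  0]
Echelon form has 4 nonzero rows (pivots: ρ,μ,ΔT,P)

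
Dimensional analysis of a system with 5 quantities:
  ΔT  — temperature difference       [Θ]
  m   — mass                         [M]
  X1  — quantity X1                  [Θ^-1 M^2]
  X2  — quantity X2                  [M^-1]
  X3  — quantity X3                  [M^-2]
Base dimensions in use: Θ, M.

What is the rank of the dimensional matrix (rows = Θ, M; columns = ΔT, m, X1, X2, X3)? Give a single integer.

2

Dimensional matrix (Θ×M by ΔT×m×X1×X2×X3):
  Θ: [ 1  0 -1  0  0]
  M: [ 0  1  2 -1 -2]
Row reduction gives pivot columns ΔT,m; rank = 2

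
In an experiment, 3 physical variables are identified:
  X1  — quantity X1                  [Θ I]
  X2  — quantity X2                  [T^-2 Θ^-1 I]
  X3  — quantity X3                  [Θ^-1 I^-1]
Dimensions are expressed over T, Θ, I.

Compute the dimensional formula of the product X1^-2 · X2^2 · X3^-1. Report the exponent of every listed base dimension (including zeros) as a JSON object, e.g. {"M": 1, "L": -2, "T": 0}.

{"T": -4, "Θ": -3, "I": 1}

Dimensional matrix (T×Θ×I by X1×X2×X3):
  T: [ 0 -2  0]
  Θ: [ 1 -1 -1]
  I: [ 1  1 -1]
  [T]: (-2)·0+(2)·-2+(-1)·0 = -4
  [Θ]: (-2)·1+(2)·-1+(-1)·-1 = -3
  [I]: (-2)·1+(2)·1+(-1)·-1 = 1
⇒ T^-4 Θ^-3 I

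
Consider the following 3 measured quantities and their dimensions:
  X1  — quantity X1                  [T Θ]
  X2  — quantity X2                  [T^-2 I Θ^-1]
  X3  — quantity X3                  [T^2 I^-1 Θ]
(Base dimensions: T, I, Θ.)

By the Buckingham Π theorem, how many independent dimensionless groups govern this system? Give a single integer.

1

Dimensional matrix (T×I×Θ by X1×X2×X3):
  T: [ 1 -2  2]
  I: [ 0  1 -1]
  Θ: [ 1 -1  1]
Echelon form has 2 nonzero rows (pivots: X1,X2)
3 vars − rank 2 = 1 Π group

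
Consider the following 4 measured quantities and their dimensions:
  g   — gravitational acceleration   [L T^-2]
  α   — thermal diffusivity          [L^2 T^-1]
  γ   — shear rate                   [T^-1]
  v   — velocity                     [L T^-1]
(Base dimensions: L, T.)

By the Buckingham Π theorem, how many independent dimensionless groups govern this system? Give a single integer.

Dimensional matrix (L×T by g×α×γ×v):
  L: [ 1  2  0  1]
  T: [-2 -1 -1 -1]
Row reduction gives pivot columns g,α; rank = 2
Π count = n − r = 4 − 2 = 2

2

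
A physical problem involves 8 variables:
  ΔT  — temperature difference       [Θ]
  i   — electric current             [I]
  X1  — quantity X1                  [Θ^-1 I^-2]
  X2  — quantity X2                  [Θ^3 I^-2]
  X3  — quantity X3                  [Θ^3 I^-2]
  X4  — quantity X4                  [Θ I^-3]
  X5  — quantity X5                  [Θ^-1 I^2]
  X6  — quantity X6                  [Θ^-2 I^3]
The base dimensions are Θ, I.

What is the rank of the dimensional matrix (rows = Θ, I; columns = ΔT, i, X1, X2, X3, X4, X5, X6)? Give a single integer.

Write exponents as rows Θ,I / cols ΔT,i,X1,X2,X3,X4,X5,X6:
  Θ: [ 1  0 -1  3  3  1 -1 -2]
  I: [ 0  1 -2 -2 -2 -3  2  3]
Echelon form has 2 nonzero rows (pivots: ΔT,i)

2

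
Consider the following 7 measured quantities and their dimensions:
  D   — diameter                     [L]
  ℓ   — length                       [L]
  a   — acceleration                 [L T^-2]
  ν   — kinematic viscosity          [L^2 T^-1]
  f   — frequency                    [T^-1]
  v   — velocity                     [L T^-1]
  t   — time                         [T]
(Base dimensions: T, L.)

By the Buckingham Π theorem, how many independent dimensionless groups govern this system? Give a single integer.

5

Exponent matrix [T,L] × [D,ℓ,a,ν,f,v,t]:
  T: [ 0  0 -2 -1 -1 -1  1]
  L: [ 1  1  1  2  0  1  0]
Echelon form has 2 nonzero rows (pivots: D,a)
7 vars − rank 2 = 5 Π groups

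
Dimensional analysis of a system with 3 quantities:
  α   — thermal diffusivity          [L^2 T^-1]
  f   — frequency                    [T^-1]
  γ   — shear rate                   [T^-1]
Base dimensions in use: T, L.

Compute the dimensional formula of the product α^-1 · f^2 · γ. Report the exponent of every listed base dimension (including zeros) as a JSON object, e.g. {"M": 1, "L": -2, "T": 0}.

Write exponents as rows T,L / cols α,f,γ:
  T: [-1 -1 -1]
  L: [ 2  0  0]
  [T]: (-1)·-1+(2)·-1+(1)·-1 = -2
  [L]: (-1)·2+(2)·0+(1)·0 = -2
⇒ T^-2 L^-2

{"T": -2, "L": -2}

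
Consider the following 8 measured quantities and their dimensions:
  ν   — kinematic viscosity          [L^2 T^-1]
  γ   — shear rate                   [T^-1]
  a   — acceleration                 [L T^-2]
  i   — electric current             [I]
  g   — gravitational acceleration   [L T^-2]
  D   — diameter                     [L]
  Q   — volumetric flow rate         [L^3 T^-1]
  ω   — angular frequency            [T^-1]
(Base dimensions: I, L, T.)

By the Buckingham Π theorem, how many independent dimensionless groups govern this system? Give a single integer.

5

Write exponents as rows I,L,T / cols ν,γ,a,i,g,D,Q,ω:
  I: [ 0  0  0  1  0  0  0  0]
  L: [ 2  0  1  0  1  1  3  0]
  T: [-1 -1 -2  0 -2  0 -1 -1]
RREF → pivots at {ν,γ,i} ⇒ r = 3
n=8, r=3 ⇒ 5 dimensionless groups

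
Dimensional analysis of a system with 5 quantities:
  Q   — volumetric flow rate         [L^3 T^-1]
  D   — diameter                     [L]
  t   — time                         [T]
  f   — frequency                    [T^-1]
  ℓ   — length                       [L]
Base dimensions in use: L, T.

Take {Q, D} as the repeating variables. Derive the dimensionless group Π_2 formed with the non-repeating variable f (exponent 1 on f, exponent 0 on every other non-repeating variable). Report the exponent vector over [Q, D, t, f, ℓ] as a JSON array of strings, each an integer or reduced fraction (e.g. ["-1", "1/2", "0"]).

["-1", "3", "0", "1", "0"]

Exponent matrix [L,T] × [Q,D,t,f,ℓ]:
  L: [ 3  1  0  0  1]
  T: [-1  0  1 -1  0]
Row reduction gives pivot columns Q,D; rank = 2
Repeat: Q,D; free: t,f,ℓ
RREF:
  r0: [   1    0   -1    1    0]
  r1: [   0    1    3   -3    1]
Fix exponent of f at 1, t at 0, ℓ at 0; solve each RREF row for its pivot's exponent:
  r0: exp(Q) + (1)·1 = 0 ⇒ exp(Q) = -1
  r1: exp(D) + (-3)·1 = 0 ⇒ exp(D) = 3
Π_2 = Q^-1 · D^3 · f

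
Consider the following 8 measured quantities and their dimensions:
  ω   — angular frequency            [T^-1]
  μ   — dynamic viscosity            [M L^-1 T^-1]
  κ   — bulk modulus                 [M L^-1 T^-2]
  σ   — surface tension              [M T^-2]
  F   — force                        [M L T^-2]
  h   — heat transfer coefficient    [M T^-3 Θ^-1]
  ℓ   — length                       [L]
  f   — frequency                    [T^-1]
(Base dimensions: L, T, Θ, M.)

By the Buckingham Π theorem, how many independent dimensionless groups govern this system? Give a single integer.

4

Exponent matrix [L,T,Θ,M] × [ω,μ,κ,σ,F,h,ℓ,f]:
  L: [ 0 -1 -1  0  1  0  1  0]
  T: [-1 -1 -2 -2 -2 -3  0 -1]
  Θ: [ 0  0  0  0  0 -1  0  0]
  M: [ 0  1  1  1  1  1  0  0]
RREF → pivots at {ω,μ,σ,h} ⇒ r = 4
n=8, r=4 ⇒ 4 dimensionless groups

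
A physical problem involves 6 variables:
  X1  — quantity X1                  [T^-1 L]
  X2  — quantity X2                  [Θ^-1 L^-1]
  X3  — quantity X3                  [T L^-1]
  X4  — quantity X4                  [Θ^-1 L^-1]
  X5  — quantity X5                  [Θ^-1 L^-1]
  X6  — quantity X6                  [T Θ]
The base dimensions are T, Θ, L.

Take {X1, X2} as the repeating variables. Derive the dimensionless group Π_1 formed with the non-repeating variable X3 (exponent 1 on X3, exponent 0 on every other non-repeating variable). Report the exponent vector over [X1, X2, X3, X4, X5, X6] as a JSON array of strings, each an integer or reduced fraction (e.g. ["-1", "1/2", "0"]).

["1", "0", "1", "0", "0", "0"]

Exponent matrix [T,Θ,L] × [X1,X2,X3,X4,X5,X6]:
  T: [-1  0  1  0  0  1]
  Θ: [ 0 -1  0 -1 -1  1]
  L: [ 1 -1 -1 -1 -1  0]
Echelon form has 2 nonzero rows (pivots: X1,X2)
Pivot set = {X1,X2}, free = {X3,X4,X5,X6}
RREF:
  r0: [   1    0   -1    0    0   -1]
  r1: [   0    1    0    1    1   -1]
  r2: [   0    0    0    0    0    0]
Fix exponent of X3 at 1, X4 at 0, X5 at 0, X6 at 0; solve each RREF row for its pivot's exponent:
  r0: exp(X1) + (-1)·1 = 0 ⇒ exp(X1) = 1
  r1: exp(X2) + (0)·1 = 0 ⇒ exp(X2) = 0
Π_1 = X1 · X3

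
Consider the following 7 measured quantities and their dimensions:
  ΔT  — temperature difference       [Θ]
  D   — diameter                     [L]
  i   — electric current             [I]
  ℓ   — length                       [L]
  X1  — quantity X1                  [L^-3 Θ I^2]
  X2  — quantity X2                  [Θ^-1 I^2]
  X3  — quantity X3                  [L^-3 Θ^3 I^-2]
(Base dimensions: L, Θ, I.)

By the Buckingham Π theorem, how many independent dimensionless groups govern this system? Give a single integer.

Write exponents as rows L,Θ,I / cols ΔT,D,i,ℓ,X1,X2,X3:
  L: [ 0  1  0  1 -3  0 -3]
  Θ: [ 1  0  0  0  1 -1  3]
  I: [ 0  0  1  0  2  2 -2]
RREF → pivots at {ΔT,D,i} ⇒ r = 3
7 vars − rank 3 = 4 Π groups

4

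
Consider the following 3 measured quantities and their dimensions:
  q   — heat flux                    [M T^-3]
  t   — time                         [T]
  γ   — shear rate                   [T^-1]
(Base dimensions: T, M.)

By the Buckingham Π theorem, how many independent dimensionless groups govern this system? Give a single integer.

1

Exponent matrix [T,M] × [q,t,γ]:
  T: [-3  1 -1]
  M: [ 1  0  0]
RREF → pivots at {q,t} ⇒ r = 2
3 vars − rank 2 = 1 Π group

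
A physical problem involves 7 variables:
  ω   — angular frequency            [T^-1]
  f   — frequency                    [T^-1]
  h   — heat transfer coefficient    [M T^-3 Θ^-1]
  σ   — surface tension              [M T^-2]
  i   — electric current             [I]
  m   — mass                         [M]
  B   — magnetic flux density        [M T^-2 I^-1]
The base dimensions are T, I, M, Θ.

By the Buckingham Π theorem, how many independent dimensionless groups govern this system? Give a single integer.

3

Dimensional matrix (T×I×M×Θ by ω×f×h×σ×i×m×B):
  T: [-1 -1 -3 -2  0  0 -2]
  I: [ 0  0  0  0  1  0 -1]
  M: [ 0  0  1  1  0  1  1]
  Θ: [ 0  0 -1  0  0  0  0]
Row reduction gives pivot columns ω,h,σ,i; rank = 4
n=7, r=4 ⇒ 3 dimensionless groups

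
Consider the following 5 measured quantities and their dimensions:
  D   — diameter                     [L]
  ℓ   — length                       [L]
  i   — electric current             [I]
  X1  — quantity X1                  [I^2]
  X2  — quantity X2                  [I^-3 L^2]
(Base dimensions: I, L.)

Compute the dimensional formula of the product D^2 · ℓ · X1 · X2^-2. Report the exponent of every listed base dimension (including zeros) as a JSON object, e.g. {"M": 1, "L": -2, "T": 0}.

Dimensional matrix (I×L by D×ℓ×i×X1×X2):
  I: [ 0  0  1  2 -3]
  L: [ 1  1  0  0  2]
  [I]: (2)·0+(1)·0+(1)·2+(-2)·-3 = 8
  [L]: (2)·1+(1)·1+(1)·0+(-2)·2 = -1
⇒ I^8 L^-1

{"I": 8, "L": -1}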